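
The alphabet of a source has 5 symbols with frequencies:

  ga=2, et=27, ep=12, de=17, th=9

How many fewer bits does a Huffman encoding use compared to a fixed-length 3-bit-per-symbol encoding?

60

Fixed-length: 3 bits × 67 symbols = 201 bits.
Huffman merges:
merge ga(2) and th(9): 11
merge 11 and ep(12): 23
merge de(17) and 23: 40
merge et(27) and 40: 67
Huffman total = 11 + 23 + 40 + 67 = 141 bits.
Saving = 201 − 141 = 60 bits.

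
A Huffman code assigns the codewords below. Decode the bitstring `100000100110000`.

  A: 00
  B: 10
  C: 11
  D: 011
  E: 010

Read left to right; each codeword is recognised as soon as it completes (prefix code):
  10→B | 00→A | 00→A | 10→B | 011→D | 00→A | 00→A
Decoded message: BAABDAA

BAABDAA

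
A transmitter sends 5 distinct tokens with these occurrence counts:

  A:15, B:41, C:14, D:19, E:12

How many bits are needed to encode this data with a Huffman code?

221

Merge the two smallest weights repeatedly:
combine E(12), C(14) → 26
combine A(15), D(19) → 34
combine 26, 34 → 60
combine B(41), 60 → 101
Each symbol's bit-cost is frequency × depth; summing gives 221 bits (equivalently 26 + 34 + 60 + 101).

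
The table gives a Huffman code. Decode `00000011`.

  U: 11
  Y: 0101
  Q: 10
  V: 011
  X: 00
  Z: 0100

XXXU

Read left to right; each codeword is recognised as soon as it completes (prefix code):
  00→X | 00→X | 00→X | 11→U
Decoded message: XXXU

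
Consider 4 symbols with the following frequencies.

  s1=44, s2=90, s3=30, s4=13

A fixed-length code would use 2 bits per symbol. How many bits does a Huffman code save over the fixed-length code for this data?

47

Fixed-length: 2 bits × 177 symbols = 354 bits.
Huffman merges:
s4(13) + s3(30) → 43
43 + s1(44) → 87
87 + s2(90) → 177
Huffman total = 43 + 87 + 177 = 307 bits.
Saving = 354 − 307 = 47 bits.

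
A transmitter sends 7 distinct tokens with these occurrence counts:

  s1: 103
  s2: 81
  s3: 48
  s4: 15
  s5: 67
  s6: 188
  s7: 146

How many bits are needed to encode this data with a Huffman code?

Merge the two smallest weights repeatedly:
merge s4(15) and s3(48): 63
merge 63 and s5(67): 130
merge s2(81) and s1(103): 184
merge 130 and s7(146): 276
merge 184 and s6(188): 372
merge 276 and 372: 648
Each symbol's bit-cost is frequency × depth; summing gives 1673 bits (equivalently 63 + 130 + 184 + 276 + 372 + 648).

1673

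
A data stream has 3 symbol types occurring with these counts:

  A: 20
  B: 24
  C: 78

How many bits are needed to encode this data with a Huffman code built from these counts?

166

Build the Huffman tree bottom-up:
combine A(20), B(24) → 44
combine 44, C(78) → 122
Each symbol's bit-cost is frequency × depth; summing gives 166 bits (equivalently 44 + 122).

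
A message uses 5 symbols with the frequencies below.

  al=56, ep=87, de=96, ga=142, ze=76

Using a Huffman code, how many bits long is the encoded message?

Greedily combine the two least-frequent nodes:
al(56) + ze(76) → 132
ep(87) + de(96) → 183
132 + ga(142) → 274
183 + 274 → 457
The encoded length is the sum of every internal node's weight: 132 + 183 + 274 + 457 = 1046 bits.

1046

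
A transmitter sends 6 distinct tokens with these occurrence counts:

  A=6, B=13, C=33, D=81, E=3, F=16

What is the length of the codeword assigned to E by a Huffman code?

5

Repeatedly merge the two smallest:
combine E(3), A(6) → 9
combine 9, B(13) → 22
combine F(16), 22 → 38
combine C(33), 38 → 71
combine 71, D(81) → 152
The subtree containing E is merged 5 times, so code length = 5.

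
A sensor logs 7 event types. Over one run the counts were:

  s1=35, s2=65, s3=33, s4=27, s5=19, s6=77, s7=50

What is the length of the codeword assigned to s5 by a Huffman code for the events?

4

Build the tree from the bottom:
s5(19) + s4(27) → 46
s3(33) + s1(35) → 68
46 + s7(50) → 96
s2(65) + 68 → 133
s6(77) + 96 → 173
133 + 173 → 306
s5's leaf is at depth 4, giving a 4-bit codeword.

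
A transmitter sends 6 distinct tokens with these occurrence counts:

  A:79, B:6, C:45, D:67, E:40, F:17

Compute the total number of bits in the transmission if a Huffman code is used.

Greedily combine the two least-frequent nodes:
B(6) + F(17) → 23
23 + E(40) → 63
C(45) + 63 → 108
D(67) + A(79) → 146
108 + 146 → 254
Each symbol's bit-cost is frequency × depth; summing gives 594 bits (equivalently 23 + 63 + 108 + 146 + 254).

594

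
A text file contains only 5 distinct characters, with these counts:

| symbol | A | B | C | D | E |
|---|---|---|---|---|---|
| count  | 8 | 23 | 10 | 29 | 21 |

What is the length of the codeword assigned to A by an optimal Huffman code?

3

Build the tree from the bottom:
merge A(8) and C(10): 18
merge 18 and E(21): 39
merge B(23) and D(29): 52
merge 39 and 52: 91
A's leaf is at depth 3, giving a 3-bit codeword.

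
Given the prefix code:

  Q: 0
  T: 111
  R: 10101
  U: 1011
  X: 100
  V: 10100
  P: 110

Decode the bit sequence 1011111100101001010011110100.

UTXVVTV

Read left to right; each codeword is recognised as soon as it completes (prefix code):
  1011→U | 111→T | 100→X | 10100→V | 10100→V | 111→T | 10100→V
Decoded message: UTXVVTV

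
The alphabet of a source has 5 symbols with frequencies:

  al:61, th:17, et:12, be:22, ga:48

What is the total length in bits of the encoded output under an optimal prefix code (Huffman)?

339

Build the Huffman tree bottom-up:
merge et(12) and th(17): 29
merge be(22) and 29: 51
merge ga(48) and 51: 99
merge al(61) and 99: 160
The encoded length is the sum of every internal node's weight: 29 + 51 + 99 + 160 = 339 bits.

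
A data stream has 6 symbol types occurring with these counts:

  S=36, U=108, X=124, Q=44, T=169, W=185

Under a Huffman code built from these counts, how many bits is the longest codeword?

Merge the two lowest-weight nodes at each step:
merge S(36) and Q(44): 80
merge 80 and U(108): 188
merge X(124) and T(169): 293
merge W(185) and 188: 373
merge 293 and 373: 666
The rarest symbols sit at the bottom; the longest codeword is 4 bits.

4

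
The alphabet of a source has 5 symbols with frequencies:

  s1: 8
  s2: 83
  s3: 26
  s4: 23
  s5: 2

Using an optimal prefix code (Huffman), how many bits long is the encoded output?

Greedily combine the two least-frequent nodes:
merge s5(2) and s1(8): 10
merge 10 and s4(23): 33
merge s3(26) and 33: 59
merge 59 and s2(83): 142
The encoded length is the sum of every internal node's weight: 10 + 33 + 59 + 142 = 244 bits.

244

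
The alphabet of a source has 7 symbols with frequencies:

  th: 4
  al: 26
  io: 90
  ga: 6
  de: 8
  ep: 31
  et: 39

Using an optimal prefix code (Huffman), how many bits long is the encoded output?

Merge the two smallest weights repeatedly:
merge th(4) and ga(6): 10
merge de(8) and 10: 18
merge 18 and al(26): 44
merge ep(31) and et(39): 70
merge 44 and 70: 114
merge io(90) and 114: 204
The encoded length is the sum of every internal node's weight: 10 + 18 + 44 + 70 + 114 + 204 = 460 bits.

460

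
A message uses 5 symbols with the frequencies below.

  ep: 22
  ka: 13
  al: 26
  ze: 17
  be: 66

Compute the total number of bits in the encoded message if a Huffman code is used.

300

Greedily combine the two least-frequent nodes:
combine ka(13), ze(17) → 30
combine ep(22), al(26) → 48
combine 30, 48 → 78
combine be(66), 78 → 144
The encoded length is the sum of every internal node's weight: 30 + 48 + 78 + 144 = 300 bits.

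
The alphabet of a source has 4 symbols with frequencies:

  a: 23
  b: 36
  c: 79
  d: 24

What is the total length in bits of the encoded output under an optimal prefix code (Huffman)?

292

Greedily combine the two least-frequent nodes:
combine a(23), d(24) → 47
combine b(36), 47 → 83
combine c(79), 83 → 162
Each symbol's bit-cost is frequency × depth; summing gives 292 bits (equivalently 47 + 83 + 162).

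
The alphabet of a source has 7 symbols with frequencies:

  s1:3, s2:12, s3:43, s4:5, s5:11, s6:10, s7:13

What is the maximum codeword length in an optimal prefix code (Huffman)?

Merge the two lowest-weight nodes at each step:
s1(3) + s4(5) → 8
8 + s6(10) → 18
s5(11) + s2(12) → 23
s7(13) + 18 → 31
23 + 31 → 54
s3(43) + 54 → 97
The first pair merged (s1, s4) ends up deepest, at depth 5.

5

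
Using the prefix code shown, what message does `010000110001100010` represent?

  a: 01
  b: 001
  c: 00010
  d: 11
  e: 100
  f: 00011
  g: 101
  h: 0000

ahdfc

Read left to right; each codeword is recognised as soon as it completes (prefix code):
  01→a | 0000→h | 11→d | 00011→f | 00010→c
Decoded message: ahdfc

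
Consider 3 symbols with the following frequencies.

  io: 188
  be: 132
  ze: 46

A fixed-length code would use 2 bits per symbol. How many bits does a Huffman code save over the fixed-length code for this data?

188

Fixed-length: 2 bits × 366 symbols = 732 bits.
Huffman merges:
merge ze(46) and be(132): 178
merge 178 and io(188): 366
Huffman total = 178 + 366 = 544 bits.
Saving = 732 − 544 = 188 bits.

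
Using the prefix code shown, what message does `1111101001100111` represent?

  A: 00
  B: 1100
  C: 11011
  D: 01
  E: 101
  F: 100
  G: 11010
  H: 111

Read left to right; each codeword is recognised as soon as it completes (prefix code):
  111→H | 11010→G | 01→D | 100→F | 111→H
Decoded message: HGDFH

HGDFH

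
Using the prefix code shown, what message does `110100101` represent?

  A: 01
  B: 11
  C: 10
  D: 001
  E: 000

BADA

Read left to right; each codeword is recognised as soon as it completes (prefix code):
  11→B | 01→A | 001→D | 01→A
Decoded message: BADA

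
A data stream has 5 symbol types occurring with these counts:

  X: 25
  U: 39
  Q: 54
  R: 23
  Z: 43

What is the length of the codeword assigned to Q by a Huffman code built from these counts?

Repeatedly merge the two smallest:
merge R(23) and X(25): 48
merge U(39) and Z(43): 82
merge 48 and Q(54): 102
merge 82 and 102: 184
Q sits 2 levels below the root, so its codeword is 2 bits.

2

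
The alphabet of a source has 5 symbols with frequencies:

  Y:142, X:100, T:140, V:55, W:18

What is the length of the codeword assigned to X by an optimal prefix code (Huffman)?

2

Huffman merges, smallest pair first:
W(18) + V(55) → 73
73 + X(100) → 173
T(140) + Y(142) → 282
173 + 282 → 455
X sits 2 levels below the root, so its codeword is 2 bits.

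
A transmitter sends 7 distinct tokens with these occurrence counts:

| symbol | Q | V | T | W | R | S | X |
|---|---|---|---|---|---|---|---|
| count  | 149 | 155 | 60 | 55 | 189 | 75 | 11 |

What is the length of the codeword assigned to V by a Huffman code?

Build the tree from the bottom:
merge X(11) and W(55): 66
merge T(60) and 66: 126
merge S(75) and 126: 201
merge Q(149) and V(155): 304
merge R(189) and 201: 390
merge 304 and 390: 694
V's leaf is at depth 2, giving a 2-bit codeword.

2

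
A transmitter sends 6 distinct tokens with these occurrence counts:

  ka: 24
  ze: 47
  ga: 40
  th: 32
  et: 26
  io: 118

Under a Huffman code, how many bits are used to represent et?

Huffman merges, smallest pair first:
ka(24) + et(26) → 50
th(32) + ga(40) → 72
ze(47) + 50 → 97
72 + 97 → 169
io(118) + 169 → 287
et's leaf is at depth 4, giving a 4-bit codeword.

4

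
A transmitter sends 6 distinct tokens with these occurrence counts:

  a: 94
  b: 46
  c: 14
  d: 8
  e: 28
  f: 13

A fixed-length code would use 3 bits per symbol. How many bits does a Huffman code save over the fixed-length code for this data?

Fixed-length: 3 bits × 203 symbols = 609 bits.
Huffman merges:
combine d(8), f(13) → 21
combine c(14), 21 → 35
combine e(28), 35 → 63
combine b(46), 63 → 109
combine a(94), 109 → 203
Huffman total = 21 + 35 + 63 + 109 + 203 = 431 bits.
Saving = 609 − 431 = 178 bits.

178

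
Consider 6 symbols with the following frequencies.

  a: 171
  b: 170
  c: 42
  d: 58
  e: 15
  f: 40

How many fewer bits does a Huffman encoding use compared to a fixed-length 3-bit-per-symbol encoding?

360

Fixed-length: 3 bits × 496 symbols = 1488 bits.
Huffman merges:
combine e(15), f(40) → 55
combine c(42), 55 → 97
combine d(58), 97 → 155
combine 155, b(170) → 325
combine a(171), 325 → 496
Huffman total = 55 + 97 + 155 + 325 + 496 = 1128 bits.
Saving = 1488 − 1128 = 360 bits.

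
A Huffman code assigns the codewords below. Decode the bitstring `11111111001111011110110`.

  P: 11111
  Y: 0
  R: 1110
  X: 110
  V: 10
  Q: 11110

Read left to right; each codeword is recognised as soon as it completes (prefix code):
  11111→P | 1110→R | 0→Y | 11110→Q | 11110→Q | 110→X
Decoded message: PRYQQX

PRYQQX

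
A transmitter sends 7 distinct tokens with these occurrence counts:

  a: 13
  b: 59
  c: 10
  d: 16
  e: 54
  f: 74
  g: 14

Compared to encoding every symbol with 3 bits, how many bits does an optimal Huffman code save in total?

134

Fixed-length: 3 bits × 240 symbols = 720 bits.
Huffman merges:
combine c(10), a(13) → 23
combine g(14), d(16) → 30
combine 23, 30 → 53
combine 53, e(54) → 107
combine b(59), f(74) → 133
combine 107, 133 → 240
Huffman total = 23 + 30 + 53 + 107 + 133 + 240 = 586 bits.
Saving = 720 − 586 = 134 bits.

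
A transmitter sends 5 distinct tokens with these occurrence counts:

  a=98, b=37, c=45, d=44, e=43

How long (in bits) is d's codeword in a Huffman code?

3

Repeatedly merge the two smallest:
merge b(37) and e(43): 80
merge d(44) and c(45): 89
merge 80 and 89: 169
merge a(98) and 169: 267
The subtree containing d is merged 3 times, so code length = 3.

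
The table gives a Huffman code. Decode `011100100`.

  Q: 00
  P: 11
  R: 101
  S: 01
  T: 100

SPQT

Read left to right; each codeword is recognised as soon as it completes (prefix code):
  01→S | 11→P | 00→Q | 100→T
Decoded message: SPQT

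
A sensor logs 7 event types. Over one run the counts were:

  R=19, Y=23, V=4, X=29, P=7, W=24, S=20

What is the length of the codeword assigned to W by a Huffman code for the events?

2

Repeatedly merge the two smallest:
combine V(4), P(7) → 11
combine 11, R(19) → 30
combine S(20), Y(23) → 43
combine W(24), X(29) → 53
combine 30, 43 → 73
combine 53, 73 → 126
The subtree containing W is merged 2 times, so code length = 2.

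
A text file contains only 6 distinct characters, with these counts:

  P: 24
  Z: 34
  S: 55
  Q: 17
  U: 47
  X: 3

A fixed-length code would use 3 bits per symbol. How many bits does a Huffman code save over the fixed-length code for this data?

Fixed-length: 3 bits × 180 symbols = 540 bits.
Huffman merges:
combine X(3), Q(17) → 20
combine 20, P(24) → 44
combine Z(34), 44 → 78
combine U(47), S(55) → 102
combine 78, 102 → 180
Huffman total = 20 + 44 + 78 + 102 + 180 = 424 bits.
Saving = 540 − 424 = 116 bits.

116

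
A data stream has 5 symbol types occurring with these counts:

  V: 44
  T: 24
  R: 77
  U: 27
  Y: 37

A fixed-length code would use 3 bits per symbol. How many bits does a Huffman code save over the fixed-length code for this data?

Fixed-length: 3 bits × 209 symbols = 627 bits.
Huffman merges:
merge T(24) and U(27): 51
merge Y(37) and V(44): 81
merge 51 and R(77): 128
merge 81 and 128: 209
Huffman total = 51 + 81 + 128 + 209 = 469 bits.
Saving = 627 − 469 = 158 bits.

158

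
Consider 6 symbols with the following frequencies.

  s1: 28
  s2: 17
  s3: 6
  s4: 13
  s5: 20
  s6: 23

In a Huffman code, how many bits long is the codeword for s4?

4

Build the tree from the bottom:
merge s3(6) and s4(13): 19
merge s2(17) and 19: 36
merge s5(20) and s6(23): 43
merge s1(28) and 36: 64
merge 43 and 64: 107
s4 sits 4 levels below the root, so its codeword is 4 bits.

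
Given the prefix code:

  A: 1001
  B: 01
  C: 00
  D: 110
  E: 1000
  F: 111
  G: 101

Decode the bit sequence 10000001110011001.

Read left to right; each codeword is recognised as soon as it completes (prefix code):
  1000→E | 00→C | 01→B | 110→D | 01→B | 1001→A
Decoded message: ECBDBA

ECBDBA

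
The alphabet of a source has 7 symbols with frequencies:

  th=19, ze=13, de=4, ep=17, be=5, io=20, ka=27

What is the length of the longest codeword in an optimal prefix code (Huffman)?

4

Merge the two lowest-weight nodes at each step:
de(4) + be(5) → 9
9 + ze(13) → 22
ep(17) + th(19) → 36
io(20) + 22 → 42
ka(27) + 36 → 63
42 + 63 → 105
Maximum depth reached is 4.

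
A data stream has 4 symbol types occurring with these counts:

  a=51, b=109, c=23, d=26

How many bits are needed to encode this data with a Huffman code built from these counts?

Greedily combine the two least-frequent nodes:
merge c(23) and d(26): 49
merge 49 and a(51): 100
merge 100 and b(109): 209
Total encoded bits = sum of merged weights = 49 + 100 + 209 = 358.

358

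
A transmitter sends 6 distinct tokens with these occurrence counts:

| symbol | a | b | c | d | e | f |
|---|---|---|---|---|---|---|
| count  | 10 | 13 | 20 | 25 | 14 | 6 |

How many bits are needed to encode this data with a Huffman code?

219

Build the Huffman tree bottom-up:
merge f(6) and a(10): 16
merge b(13) and e(14): 27
merge 16 and c(20): 36
merge d(25) and 27: 52
merge 36 and 52: 88
Total encoded bits = sum of merged weights = 16 + 27 + 36 + 52 + 88 = 219.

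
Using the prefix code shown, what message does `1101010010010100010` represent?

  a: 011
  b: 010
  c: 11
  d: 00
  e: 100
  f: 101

Read left to right; each codeword is recognised as soon as it completes (prefix code):
  11→c | 010→b | 100→e | 100→e | 101→f | 00→d | 010→b
Decoded message: cbeefdb

cbeefdb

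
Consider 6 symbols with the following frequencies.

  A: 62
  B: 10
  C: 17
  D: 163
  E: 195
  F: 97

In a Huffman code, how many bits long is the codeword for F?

3

Repeatedly merge the two smallest:
B(10) + C(17) → 27
27 + A(62) → 89
89 + F(97) → 186
D(163) + 186 → 349
E(195) + 349 → 544
F sits 3 levels below the root, so its codeword is 3 bits.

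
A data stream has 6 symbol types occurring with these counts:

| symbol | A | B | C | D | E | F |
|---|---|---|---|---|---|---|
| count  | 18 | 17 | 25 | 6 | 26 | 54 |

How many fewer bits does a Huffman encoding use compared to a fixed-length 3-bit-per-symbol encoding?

Fixed-length: 3 bits × 146 symbols = 438 bits.
Huffman merges:
merge D(6) and B(17): 23
merge A(18) and 23: 41
merge C(25) and E(26): 51
merge 41 and 51: 92
merge F(54) and 92: 146
Huffman total = 23 + 41 + 51 + 92 + 146 = 353 bits.
Saving = 438 − 353 = 85 bits.

85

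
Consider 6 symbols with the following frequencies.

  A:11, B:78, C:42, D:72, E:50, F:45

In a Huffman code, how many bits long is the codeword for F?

Huffman merges, smallest pair first:
combine A(11), C(42) → 53
combine F(45), E(50) → 95
combine 53, D(72) → 125
combine B(78), 95 → 173
combine 125, 173 → 298
F's leaf is at depth 3, giving a 3-bit codeword.

3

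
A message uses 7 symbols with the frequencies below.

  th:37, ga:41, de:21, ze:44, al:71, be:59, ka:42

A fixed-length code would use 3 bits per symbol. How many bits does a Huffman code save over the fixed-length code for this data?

Fixed-length: 3 bits × 315 symbols = 945 bits.
Huffman merges:
combine de(21), th(37) → 58
combine ga(41), ka(42) → 83
combine ze(44), 58 → 102
combine be(59), al(71) → 130
combine 83, 102 → 185
combine 130, 185 → 315
Huffman total = 58 + 83 + 102 + 130 + 185 + 315 = 873 bits.
Saving = 945 − 873 = 72 bits.

72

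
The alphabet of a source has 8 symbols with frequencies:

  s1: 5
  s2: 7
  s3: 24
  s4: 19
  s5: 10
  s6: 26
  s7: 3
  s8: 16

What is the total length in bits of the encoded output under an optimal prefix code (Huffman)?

303

Build the Huffman tree bottom-up:
s7(3) + s1(5) → 8
s2(7) + 8 → 15
s5(10) + 15 → 25
s8(16) + s4(19) → 35
s3(24) + 25 → 49
s6(26) + 35 → 61
49 + 61 → 110
Total encoded bits = sum of merged weights = 8 + 15 + 25 + 35 + 49 + 61 + 110 = 303.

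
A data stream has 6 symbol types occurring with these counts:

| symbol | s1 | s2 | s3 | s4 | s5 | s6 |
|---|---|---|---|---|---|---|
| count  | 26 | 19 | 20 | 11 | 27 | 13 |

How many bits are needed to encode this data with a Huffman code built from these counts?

Greedily combine the two least-frequent nodes:
merge s4(11) and s6(13): 24
merge s2(19) and s3(20): 39
merge 24 and s1(26): 50
merge s5(27) and 39: 66
merge 50 and 66: 116
The encoded length is the sum of every internal node's weight: 24 + 39 + 50 + 66 + 116 = 295 bits.

295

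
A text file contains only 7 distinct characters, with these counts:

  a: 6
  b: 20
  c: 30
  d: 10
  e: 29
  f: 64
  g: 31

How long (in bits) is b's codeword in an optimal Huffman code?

3

Huffman merges, smallest pair first:
combine a(6), d(10) → 16
combine 16, b(20) → 36
combine e(29), c(30) → 59
combine g(31), 36 → 67
combine 59, f(64) → 123
combine 67, 123 → 190
b sits 3 levels below the root, so its codeword is 3 bits.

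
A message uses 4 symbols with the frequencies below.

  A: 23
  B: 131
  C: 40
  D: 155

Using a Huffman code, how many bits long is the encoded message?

606

Build the Huffman tree bottom-up:
merge A(23) and C(40): 63
merge 63 and B(131): 194
merge D(155) and 194: 349
The encoded length is the sum of every internal node's weight: 63 + 194 + 349 = 606 bits.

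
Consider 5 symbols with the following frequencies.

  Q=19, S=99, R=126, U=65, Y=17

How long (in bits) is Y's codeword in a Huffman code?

4

Huffman merges, smallest pair first:
Y(17) + Q(19) → 36
36 + U(65) → 101
S(99) + 101 → 200
R(126) + 200 → 326
The subtree containing Y is merged 4 times, so code length = 4.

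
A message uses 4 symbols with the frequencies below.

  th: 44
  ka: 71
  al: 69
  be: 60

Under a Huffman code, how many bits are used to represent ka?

Build the tree from the bottom:
th(44) + be(60) → 104
al(69) + ka(71) → 140
104 + 140 → 244
The subtree containing ka is merged 2 times, so code length = 2.

2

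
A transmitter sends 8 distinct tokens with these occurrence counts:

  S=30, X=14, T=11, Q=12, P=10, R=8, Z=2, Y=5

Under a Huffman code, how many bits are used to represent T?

3

Build the tree from the bottom:
merge Z(2) and Y(5): 7
merge 7 and R(8): 15
merge P(10) and T(11): 21
merge Q(12) and X(14): 26
merge 15 and 21: 36
merge 26 and S(30): 56
merge 36 and 56: 92
The subtree containing T is merged 3 times, so code length = 3.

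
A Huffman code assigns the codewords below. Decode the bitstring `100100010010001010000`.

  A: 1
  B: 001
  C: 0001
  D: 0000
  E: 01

ABCBCED

Read left to right; each codeword is recognised as soon as it completes (prefix code):
  1→A | 001→B | 0001→C | 001→B | 0001→C | 01→E | 0000→D
Decoded message: ABCBCED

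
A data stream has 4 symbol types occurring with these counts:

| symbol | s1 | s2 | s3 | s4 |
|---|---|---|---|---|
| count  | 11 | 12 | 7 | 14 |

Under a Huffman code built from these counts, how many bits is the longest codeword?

2

Merge the two lowest-weight nodes at each step:
combine s3(7), s1(11) → 18
combine s2(12), s4(14) → 26
combine 18, 26 → 44
The first pair merged (s3, s1) ends up deepest, at depth 2.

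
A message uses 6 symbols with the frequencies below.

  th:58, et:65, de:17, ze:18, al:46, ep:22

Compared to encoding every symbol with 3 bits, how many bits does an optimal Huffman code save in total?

Fixed-length: 3 bits × 226 symbols = 678 bits.
Huffman merges:
de(17) + ze(18) → 35
ep(22) + 35 → 57
al(46) + 57 → 103
th(58) + et(65) → 123
103 + 123 → 226
Huffman total = 35 + 57 + 103 + 123 + 226 = 544 bits.
Saving = 678 − 544 = 134 bits.

134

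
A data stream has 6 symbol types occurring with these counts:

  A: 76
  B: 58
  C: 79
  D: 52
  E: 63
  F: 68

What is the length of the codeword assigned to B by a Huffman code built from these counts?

Repeatedly merge the two smallest:
merge D(52) and B(58): 110
merge E(63) and F(68): 131
merge A(76) and C(79): 155
merge 110 and 131: 241
merge 155 and 241: 396
B's leaf is at depth 3, giving a 3-bit codeword.

3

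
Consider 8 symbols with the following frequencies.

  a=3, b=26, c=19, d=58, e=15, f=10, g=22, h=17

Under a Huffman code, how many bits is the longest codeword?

Merge the two lowest-weight nodes at each step:
combine a(3), f(10) → 13
combine 13, e(15) → 28
combine h(17), c(19) → 36
combine g(22), b(26) → 48
combine 28, 36 → 64
combine 48, d(58) → 106
combine 64, 106 → 170
Maximum depth reached is 4.

4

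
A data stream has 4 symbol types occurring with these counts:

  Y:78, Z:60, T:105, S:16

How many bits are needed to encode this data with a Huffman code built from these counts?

Build the Huffman tree bottom-up:
combine S(16), Z(60) → 76
combine 76, Y(78) → 154
combine T(105), 154 → 259
Total encoded bits = sum of merged weights = 76 + 154 + 259 = 489.

489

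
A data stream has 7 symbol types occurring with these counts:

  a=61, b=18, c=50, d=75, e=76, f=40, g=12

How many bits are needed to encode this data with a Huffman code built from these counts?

875

Merge the two smallest weights repeatedly:
merge g(12) and b(18): 30
merge 30 and f(40): 70
merge c(50) and a(61): 111
merge 70 and d(75): 145
merge e(76) and 111: 187
merge 145 and 187: 332
Total encoded bits = sum of merged weights = 30 + 70 + 111 + 145 + 187 + 332 = 875.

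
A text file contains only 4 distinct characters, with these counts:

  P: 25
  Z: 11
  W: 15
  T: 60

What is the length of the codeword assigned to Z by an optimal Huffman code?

Repeatedly merge the two smallest:
merge Z(11) and W(15): 26
merge P(25) and 26: 51
merge 51 and T(60): 111
Z sits 3 levels below the root, so its codeword is 3 bits.

3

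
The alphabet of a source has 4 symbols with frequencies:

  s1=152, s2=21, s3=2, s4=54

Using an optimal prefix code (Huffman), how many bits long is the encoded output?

329

Greedily combine the two least-frequent nodes:
merge s3(2) and s2(21): 23
merge 23 and s4(54): 77
merge 77 and s1(152): 229
The encoded length is the sum of every internal node's weight: 23 + 77 + 229 = 329 bits.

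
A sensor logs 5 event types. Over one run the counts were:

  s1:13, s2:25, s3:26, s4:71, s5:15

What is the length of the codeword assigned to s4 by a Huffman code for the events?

Repeatedly merge the two smallest:
combine s1(13), s5(15) → 28
combine s2(25), s3(26) → 51
combine 28, 51 → 79
combine s4(71), 79 → 150
s4 is merged only at the final step, so code length = 1.

1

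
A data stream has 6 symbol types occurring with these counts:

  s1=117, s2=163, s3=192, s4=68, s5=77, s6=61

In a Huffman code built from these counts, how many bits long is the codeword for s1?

3

Repeatedly merge the two smallest:
combine s6(61), s4(68) → 129
combine s5(77), s1(117) → 194
combine 129, s2(163) → 292
combine s3(192), 194 → 386
combine 292, 386 → 678
s1 sits 3 levels below the root, so its codeword is 3 bits.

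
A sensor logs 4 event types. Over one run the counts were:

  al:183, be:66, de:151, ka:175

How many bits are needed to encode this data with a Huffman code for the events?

1150

Build the Huffman tree bottom-up:
be(66) + de(151) → 217
ka(175) + al(183) → 358
217 + 358 → 575
Each symbol's bit-cost is frequency × depth; summing gives 1150 bits (equivalently 217 + 358 + 575).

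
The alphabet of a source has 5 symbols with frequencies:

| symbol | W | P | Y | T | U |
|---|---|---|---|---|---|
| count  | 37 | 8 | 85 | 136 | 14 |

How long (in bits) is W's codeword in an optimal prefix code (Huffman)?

Huffman merges, smallest pair first:
combine P(8), U(14) → 22
combine 22, W(37) → 59
combine 59, Y(85) → 144
combine T(136), 144 → 280
W sits 3 levels below the root, so its codeword is 3 bits.

3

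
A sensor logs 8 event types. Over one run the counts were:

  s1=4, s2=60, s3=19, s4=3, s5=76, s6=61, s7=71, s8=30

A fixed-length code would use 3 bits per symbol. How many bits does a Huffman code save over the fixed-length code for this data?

119

Fixed-length: 3 bits × 324 symbols = 972 bits.
Huffman merges:
combine s4(3), s1(4) → 7
combine 7, s3(19) → 26
combine 26, s8(30) → 56
combine 56, s2(60) → 116
combine s6(61), s7(71) → 132
combine s5(76), 116 → 192
combine 132, 192 → 324
Huffman total = 7 + 26 + 56 + 116 + 132 + 192 + 324 = 853 bits.
Saving = 972 − 853 = 119 bits.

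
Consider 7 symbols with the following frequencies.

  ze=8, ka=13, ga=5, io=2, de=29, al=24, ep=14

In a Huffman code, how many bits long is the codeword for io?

4

Build the tree from the bottom:
io(2) + ga(5) → 7
7 + ze(8) → 15
ka(13) + ep(14) → 27
15 + al(24) → 39
27 + de(29) → 56
39 + 56 → 95
io's leaf is at depth 4, giving a 4-bit codeword.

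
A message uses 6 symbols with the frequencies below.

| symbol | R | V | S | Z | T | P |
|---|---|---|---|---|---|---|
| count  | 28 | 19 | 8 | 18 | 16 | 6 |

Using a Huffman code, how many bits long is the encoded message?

234

Greedily combine the two least-frequent nodes:
merge P(6) and S(8): 14
merge 14 and T(16): 30
merge Z(18) and V(19): 37
merge R(28) and 30: 58
merge 37 and 58: 95
Total encoded bits = sum of merged weights = 14 + 30 + 37 + 58 + 95 = 234.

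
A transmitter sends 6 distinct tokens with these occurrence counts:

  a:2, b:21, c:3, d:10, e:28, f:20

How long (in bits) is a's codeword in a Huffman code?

Repeatedly merge the two smallest:
a(2) + c(3) → 5
5 + d(10) → 15
15 + f(20) → 35
b(21) + e(28) → 49
35 + 49 → 84
The subtree containing a is merged 4 times, so code length = 4.

4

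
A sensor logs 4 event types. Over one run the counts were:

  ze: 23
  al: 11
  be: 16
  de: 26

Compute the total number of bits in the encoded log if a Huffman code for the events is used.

152

Greedily combine the two least-frequent nodes:
combine al(11), be(16) → 27
combine ze(23), de(26) → 49
combine 27, 49 → 76
Total encoded bits = sum of merged weights = 27 + 49 + 76 = 152.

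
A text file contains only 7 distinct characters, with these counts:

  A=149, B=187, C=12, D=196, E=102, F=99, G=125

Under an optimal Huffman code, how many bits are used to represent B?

Huffman merges, smallest pair first:
C(12) + F(99) → 111
E(102) + 111 → 213
G(125) + A(149) → 274
B(187) + D(196) → 383
213 + 274 → 487
383 + 487 → 870
B's leaf is at depth 2, giving a 2-bit codeword.

2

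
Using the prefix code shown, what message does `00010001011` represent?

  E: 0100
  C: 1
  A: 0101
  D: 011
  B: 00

BEAC

Read left to right; each codeword is recognised as soon as it completes (prefix code):
  00→B | 0100→E | 0101→A | 1→C
Decoded message: BEAC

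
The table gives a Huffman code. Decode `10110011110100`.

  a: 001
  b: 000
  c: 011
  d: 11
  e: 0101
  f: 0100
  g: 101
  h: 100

ghddf

Read left to right; each codeword is recognised as soon as it completes (prefix code):
  101→g | 100→h | 11→d | 11→d | 0100→f
Decoded message: ghddf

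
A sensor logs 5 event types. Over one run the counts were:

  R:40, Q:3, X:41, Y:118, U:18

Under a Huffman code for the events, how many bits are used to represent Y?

1

Huffman merges, smallest pair first:
merge Q(3) and U(18): 21
merge 21 and R(40): 61
merge X(41) and 61: 102
merge 102 and Y(118): 220
Y sits one level below the root: a 1-bit codeword.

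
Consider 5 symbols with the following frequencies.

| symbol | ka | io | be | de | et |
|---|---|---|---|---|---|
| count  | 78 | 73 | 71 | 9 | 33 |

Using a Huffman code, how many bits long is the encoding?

Greedily combine the two least-frequent nodes:
de(9) + et(33) → 42
42 + be(71) → 113
io(73) + ka(78) → 151
113 + 151 → 264
Total encoded bits = sum of merged weights = 42 + 113 + 151 + 264 = 570.

570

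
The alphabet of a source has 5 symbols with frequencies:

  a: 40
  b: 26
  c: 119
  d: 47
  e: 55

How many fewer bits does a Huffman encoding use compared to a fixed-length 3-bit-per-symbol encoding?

238

Fixed-length: 3 bits × 287 symbols = 861 bits.
Huffman merges:
b(26) + a(40) → 66
d(47) + e(55) → 102
66 + 102 → 168
c(119) + 168 → 287
Huffman total = 66 + 102 + 168 + 287 = 623 bits.
Saving = 861 − 623 = 238 bits.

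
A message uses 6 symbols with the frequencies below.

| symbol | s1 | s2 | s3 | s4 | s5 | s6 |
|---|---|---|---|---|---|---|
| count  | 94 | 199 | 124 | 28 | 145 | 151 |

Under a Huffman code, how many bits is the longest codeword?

Merge the two lowest-weight nodes at each step:
combine s4(28), s1(94) → 122
combine 122, s3(124) → 246
combine s5(145), s6(151) → 296
combine s2(199), 246 → 445
combine 296, 445 → 741
Maximum depth reached is 4.

4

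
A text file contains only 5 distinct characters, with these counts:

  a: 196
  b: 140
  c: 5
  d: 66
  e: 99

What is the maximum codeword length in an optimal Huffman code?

Merge the two lowest-weight nodes at each step:
combine c(5), d(66) → 71
combine 71, e(99) → 170
combine b(140), 170 → 310
combine a(196), 310 → 506
The first pair merged (c, d) ends up deepest, at depth 4.

4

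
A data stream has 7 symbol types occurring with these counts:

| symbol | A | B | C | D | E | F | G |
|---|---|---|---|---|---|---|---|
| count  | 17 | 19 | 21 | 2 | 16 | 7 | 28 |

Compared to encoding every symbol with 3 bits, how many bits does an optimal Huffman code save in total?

Fixed-length: 3 bits × 110 symbols = 330 bits.
Huffman merges:
merge D(2) and F(7): 9
merge 9 and E(16): 25
merge A(17) and B(19): 36
merge C(21) and 25: 46
merge G(28) and 36: 64
merge 46 and 64: 110
Huffman total = 9 + 25 + 36 + 46 + 64 + 110 = 290 bits.
Saving = 330 − 290 = 40 bits.

40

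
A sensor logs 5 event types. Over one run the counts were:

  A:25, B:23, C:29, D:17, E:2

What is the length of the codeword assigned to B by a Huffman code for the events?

2

Repeatedly merge the two smallest:
E(2) + D(17) → 19
19 + B(23) → 42
A(25) + C(29) → 54
42 + 54 → 96
B's leaf is at depth 2, giving a 2-bit codeword.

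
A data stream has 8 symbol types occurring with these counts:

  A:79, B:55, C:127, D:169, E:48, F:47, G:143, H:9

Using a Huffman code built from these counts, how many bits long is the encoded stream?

1878

Merge the two smallest weights repeatedly:
combine H(9), F(47) → 56
combine E(48), B(55) → 103
combine 56, A(79) → 135
combine 103, C(127) → 230
combine 135, G(143) → 278
combine D(169), 230 → 399
combine 278, 399 → 677
The encoded length is the sum of every internal node's weight: 56 + 103 + 135 + 230 + 278 + 399 + 677 = 1878 bits.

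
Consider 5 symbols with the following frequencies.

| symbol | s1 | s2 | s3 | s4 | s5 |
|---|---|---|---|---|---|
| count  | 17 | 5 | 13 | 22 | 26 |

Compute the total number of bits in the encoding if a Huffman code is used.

184

Build the Huffman tree bottom-up:
s2(5) + s3(13) → 18
s1(17) + 18 → 35
s4(22) + s5(26) → 48
35 + 48 → 83
Total encoded bits = sum of merged weights = 18 + 35 + 48 + 83 = 184.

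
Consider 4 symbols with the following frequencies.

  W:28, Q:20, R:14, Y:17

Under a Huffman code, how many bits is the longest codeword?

2

Merge the two lowest-weight nodes at each step:
R(14) + Y(17) → 31
Q(20) + W(28) → 48
31 + 48 → 79
The first pair merged (R, Y) ends up deepest, at depth 2.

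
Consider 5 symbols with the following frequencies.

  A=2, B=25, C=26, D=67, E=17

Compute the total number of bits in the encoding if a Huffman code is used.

Greedily combine the two least-frequent nodes:
merge A(2) and E(17): 19
merge 19 and B(25): 44
merge C(26) and 44: 70
merge D(67) and 70: 137
Each symbol's bit-cost is frequency × depth; summing gives 270 bits (equivalently 19 + 44 + 70 + 137).

270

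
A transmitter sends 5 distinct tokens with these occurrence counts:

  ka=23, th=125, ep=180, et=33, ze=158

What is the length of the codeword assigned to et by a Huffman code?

Repeatedly merge the two smallest:
combine ka(23), et(33) → 56
combine 56, th(125) → 181
combine ze(158), ep(180) → 338
combine 181, 338 → 519
et's leaf is at depth 3, giving a 3-bit codeword.

3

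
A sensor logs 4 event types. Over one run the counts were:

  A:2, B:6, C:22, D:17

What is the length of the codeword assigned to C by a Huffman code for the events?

1

Build the tree from the bottom:
combine A(2), B(6) → 8
combine 8, D(17) → 25
combine C(22), 25 → 47
C sits one level below the root: a 1-bit codeword.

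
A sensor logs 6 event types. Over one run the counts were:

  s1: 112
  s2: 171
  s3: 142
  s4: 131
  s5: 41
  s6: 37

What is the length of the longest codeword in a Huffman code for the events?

Merge the two lowest-weight nodes at each step:
merge s6(37) and s5(41): 78
merge 78 and s1(112): 190
merge s4(131) and s3(142): 273
merge s2(171) and 190: 361
merge 273 and 361: 634
The first pair merged (s6, s5) ends up deepest, at depth 4.

4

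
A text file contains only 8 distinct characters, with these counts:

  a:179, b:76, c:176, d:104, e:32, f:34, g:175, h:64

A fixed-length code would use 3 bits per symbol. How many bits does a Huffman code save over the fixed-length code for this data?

159

Fixed-length: 3 bits × 840 symbols = 2520 bits.
Huffman merges:
merge e(32) and f(34): 66
merge h(64) and 66: 130
merge b(76) and d(104): 180
merge 130 and g(175): 305
merge c(176) and a(179): 355
merge 180 and 305: 485
merge 355 and 485: 840
Huffman total = 66 + 130 + 180 + 305 + 355 + 485 + 840 = 2361 bits.
Saving = 2520 − 2361 = 159 bits.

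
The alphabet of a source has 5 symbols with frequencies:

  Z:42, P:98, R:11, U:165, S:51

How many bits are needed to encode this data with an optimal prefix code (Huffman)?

726

Merge the two smallest weights repeatedly:
merge R(11) and Z(42): 53
merge S(51) and 53: 104
merge P(98) and 104: 202
merge U(165) and 202: 367
The encoded length is the sum of every internal node's weight: 53 + 104 + 202 + 367 = 726 bits.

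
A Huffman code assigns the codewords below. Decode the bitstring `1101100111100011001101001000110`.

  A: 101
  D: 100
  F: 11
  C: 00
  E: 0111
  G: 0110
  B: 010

FGEDGGDDG

Read left to right; each codeword is recognised as soon as it completes (prefix code):
  11→F | 0110→G | 0111→E | 100→D | 0110→G | 0110→G | 100→D | 100→D | 0110→G
Decoded message: FGEDGGDDG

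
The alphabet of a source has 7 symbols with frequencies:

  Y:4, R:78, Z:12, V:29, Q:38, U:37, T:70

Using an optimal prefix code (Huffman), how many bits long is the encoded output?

Greedily combine the two least-frequent nodes:
Y(4) + Z(12) → 16
16 + V(29) → 45
U(37) + Q(38) → 75
45 + T(70) → 115
75 + R(78) → 153
115 + 153 → 268
The encoded length is the sum of every internal node's weight: 16 + 45 + 75 + 115 + 153 + 268 = 672 bits.

672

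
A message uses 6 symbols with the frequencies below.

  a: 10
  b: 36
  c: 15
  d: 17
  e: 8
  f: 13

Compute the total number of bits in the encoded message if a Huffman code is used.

Merge the two smallest weights repeatedly:
combine e(8), a(10) → 18
combine f(13), c(15) → 28
combine d(17), 18 → 35
combine 28, 35 → 63
combine b(36), 63 → 99
Total encoded bits = sum of merged weights = 18 + 28 + 35 + 63 + 99 = 243.

243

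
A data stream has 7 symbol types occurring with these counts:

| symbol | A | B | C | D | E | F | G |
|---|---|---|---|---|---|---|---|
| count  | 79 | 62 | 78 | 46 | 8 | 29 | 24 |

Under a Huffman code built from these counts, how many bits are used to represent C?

Repeatedly merge the two smallest:
merge E(8) and G(24): 32
merge F(29) and 32: 61
merge D(46) and 61: 107
merge B(62) and C(78): 140
merge A(79) and 107: 186
merge 140 and 186: 326
C's leaf is at depth 2, giving a 2-bit codeword.

2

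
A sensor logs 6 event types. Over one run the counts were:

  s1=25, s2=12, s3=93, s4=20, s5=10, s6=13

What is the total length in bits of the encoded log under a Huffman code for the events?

355

Build the Huffman tree bottom-up:
s5(10) + s2(12) → 22
s6(13) + s4(20) → 33
22 + s1(25) → 47
33 + 47 → 80
80 + s3(93) → 173
Each symbol's bit-cost is frequency × depth; summing gives 355 bits (equivalently 22 + 33 + 47 + 80 + 173).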